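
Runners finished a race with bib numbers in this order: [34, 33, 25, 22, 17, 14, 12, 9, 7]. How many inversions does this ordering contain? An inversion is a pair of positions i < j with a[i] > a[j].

Sweep left to right; for each value list the smaller values that follow it:
34: 8
33: 7
25: 6
22: 5
17: 4
14: 3
12: 2
9: 1
7: 0
Sum: 8 + 7 + 6 + 5 + 4 + 3 + 2 + 1 + 0 = 36

36 inversions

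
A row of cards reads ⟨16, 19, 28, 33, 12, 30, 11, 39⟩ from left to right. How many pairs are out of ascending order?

11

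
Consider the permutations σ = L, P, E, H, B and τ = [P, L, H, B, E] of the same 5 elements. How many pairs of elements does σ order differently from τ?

3 discordant pairs

Assign each item its position (1..5) in the first ordering, then rewrite the second ordering as that position sequence:
positions: L→1, P→2, E→3, H→4, B→5
second ordering as positions: [2, 1, 4, 5, 3]
Discordant pairs = inversions in this position sequence.
2: 1 → 1
1: 0
4: 3 → 1
5: 3 → 1
3: 0
Total: 1 + 0 + 1 + 1 + 0 = 3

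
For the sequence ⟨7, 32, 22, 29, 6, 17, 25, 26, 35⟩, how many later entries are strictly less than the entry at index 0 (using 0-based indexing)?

1 such element

The element at index 0 is 7.
Elements after it: 32, 22, 29, 6, 17, 25, 26, 35
Those smaller than 7: 6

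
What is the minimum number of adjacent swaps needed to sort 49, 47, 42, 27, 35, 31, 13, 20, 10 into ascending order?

Minimum adjacent swaps = number of inversions (each swap of adjacent out-of-order elements removes one inversion and no swap can remove more).
Count inversions — for each element, later elements that are smaller:
49: 47, 42, 27, 35, 31, 13, 20, 10 → 8
47: 42, 27, 35, 31, 13, 20, 10 → 7
42: 27, 35, 31, 13, 20, 10 → 6
27: 13, 20, 10 → 3
35: 31, 13, 20, 10 → 4
31: 13, 20, 10 → 3
13: 10 → 1
20: 10 → 1
10: none → 0
Total inversions: 8 + 7 + 6 + 3 + 4 + 3 + 1 + 1 + 0 = 33

33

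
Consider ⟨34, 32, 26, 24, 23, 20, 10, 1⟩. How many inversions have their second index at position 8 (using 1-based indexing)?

The element at index 8 is 1.
Elements before it: 34, 32, 26, 24, 23, 20, 10
Those larger than 1: 34, 32, 26, 24, 23, 20, 10

7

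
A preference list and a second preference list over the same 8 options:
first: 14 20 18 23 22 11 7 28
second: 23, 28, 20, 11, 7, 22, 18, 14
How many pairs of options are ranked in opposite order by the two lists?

19 pairs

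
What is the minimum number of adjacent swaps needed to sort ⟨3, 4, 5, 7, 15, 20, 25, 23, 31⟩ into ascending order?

1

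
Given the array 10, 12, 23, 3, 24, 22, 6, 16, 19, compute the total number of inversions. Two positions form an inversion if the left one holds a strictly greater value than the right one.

Inversions: 16

Sweep left to right; for each value list the smaller values that follow it:
10: 2
12: 2
23: 5
3: 0
24: 4
22: 3
6: 0
16: 0
19: 0
Sum: 2 + 2 + 5 + 0 + 4 + 3 + 0 + 0 + 0 = 16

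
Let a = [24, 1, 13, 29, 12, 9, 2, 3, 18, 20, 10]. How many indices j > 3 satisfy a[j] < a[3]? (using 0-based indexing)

7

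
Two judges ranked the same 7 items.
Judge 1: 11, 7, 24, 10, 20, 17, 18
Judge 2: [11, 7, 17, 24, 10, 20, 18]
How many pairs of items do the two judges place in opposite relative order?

3

Assign each item its position (1..7) in the first ordering, then rewrite the second ordering as that position sequence:
positions: 11→1, 7→2, 24→3, 10→4, 20→5, 17→6, 18→7
second ordering as positions: [1, 2, 6, 3, 4, 5, 7]
Discordant pairs = inversions in this position sequence.
1: 0
2: 0
6: 3, 4, 5 → 3
3: 0
4: 0
5: 0
7: 0
Total: 0 + 0 + 3 + 0 + 0 + 0 + 0 = 3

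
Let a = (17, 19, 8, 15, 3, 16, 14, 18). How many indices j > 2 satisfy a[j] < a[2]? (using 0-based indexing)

1 such element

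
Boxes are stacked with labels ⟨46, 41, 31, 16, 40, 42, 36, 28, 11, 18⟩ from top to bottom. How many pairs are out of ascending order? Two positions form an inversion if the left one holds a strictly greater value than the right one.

Inversions: 34

For each element, count later entries that are smaller:
46 → 41, 31, 16, 40, 42, 36, 28, 11, 18 → 9
41 → 31, 16, 40, 36, 28, 11, 18 → 7
31 → 16, 28, 11, 18 → 4
16 → 11 → 1
40 → 36, 28, 11, 18 → 4
42 → 36, 28, 11, 18 → 4
36 → 28, 11, 18 → 3
28 → 11, 18 → 2
11 → none → 0
18 → none → 0
Sum: 9 + 7 + 4 + 1 + 4 + 4 + 3 + 2 + 0 + 0 = 34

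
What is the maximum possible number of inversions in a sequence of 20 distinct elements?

190 inversions

A reversed (strictly descending) arrangement makes every pair an inversion, giving C(20, 2) inversions.
C(20, 2) = 20·19/2 = 190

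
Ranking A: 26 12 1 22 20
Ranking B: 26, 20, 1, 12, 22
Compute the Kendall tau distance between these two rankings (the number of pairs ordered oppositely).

Assign each item its position (1..5) in the first ordering, then rewrite the second ordering as that position sequence:
positions: 26→1, 12→2, 1→3, 22→4, 20→5
second ordering as positions: [1, 5, 3, 2, 4]
Discordant pairs = inversions in this position sequence.
1: 0
5: 3, 2, 4 → 3
3: 2 → 1
2: 0
4: 0
Total: 0 + 3 + 1 + 0 + 0 = 4

4 discordant pairs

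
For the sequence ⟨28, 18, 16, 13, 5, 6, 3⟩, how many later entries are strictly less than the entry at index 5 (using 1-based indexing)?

The element at index 5 is 5.
Elements after it: 6, 3
Those smaller than 5: 3

1 such element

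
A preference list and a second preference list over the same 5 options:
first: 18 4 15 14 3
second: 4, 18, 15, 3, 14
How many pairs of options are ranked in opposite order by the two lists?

There are 2 pairs.

Assign each item its position (1..5) in the first ordering, then rewrite the second ordering as that position sequence:
positions: 18→1, 4→2, 15→3, 14→4, 3→5
second ordering as positions: [2, 1, 3, 5, 4]
Discordant pairs = inversions in this position sequence.
2: 1 → 1
1: 0
3: 0
5: 4 → 1
4: 0
Total: 1 + 0 + 0 + 1 + 0 = 2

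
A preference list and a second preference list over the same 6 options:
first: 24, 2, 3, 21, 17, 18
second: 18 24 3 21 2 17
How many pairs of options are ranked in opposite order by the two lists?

7

Assign each item its position (1..6) in the first ordering, then rewrite the second ordering as that position sequence:
positions: 24→1, 2→2, 3→3, 21→4, 17→5, 18→6
second ordering as positions: [6, 1, 3, 4, 2, 5]
Discordant pairs = inversions in this position sequence.
6: 1, 3, 4, 2, 5 → 5
1: 0
3: 2 → 1
4: 2 → 1
2: 0
5: 0
Total: 5 + 0 + 1 + 1 + 0 + 0 = 7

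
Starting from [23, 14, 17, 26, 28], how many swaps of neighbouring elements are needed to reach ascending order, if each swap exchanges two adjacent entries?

2

The minimum number of adjacent swaps to sort an array equals its inversion count, since every such swap removes exactly one inversion.
Count inversions — for each element, later elements that are smaller:
23: 14, 17 → 2
14: none → 0
17: none → 0
26: none → 0
28: none → 0
Total inversions: 2 + 0 + 0 + 0 + 0 = 2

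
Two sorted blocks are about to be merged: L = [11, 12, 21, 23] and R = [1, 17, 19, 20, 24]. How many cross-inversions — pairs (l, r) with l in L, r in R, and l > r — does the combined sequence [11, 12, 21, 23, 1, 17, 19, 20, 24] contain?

For each element r of the right run, count left-run elements greater than r:
r = 1: 11, 12, 21, 23 → 4
r = 17: 21, 23 → 2
r = 19: 21, 23 → 2
r = 20: 21, 23 → 2
r = 24: none → 0
Cross-inversions: 4 + 2 + 2 + 2 + 0 = 10

10 split inversions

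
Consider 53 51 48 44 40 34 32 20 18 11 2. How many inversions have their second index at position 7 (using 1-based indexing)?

The element at index 7 is 32.
Elements before it: 53, 51, 48, 44, 40, 34
Those larger than 32: 53, 51, 48, 44, 40, 34

6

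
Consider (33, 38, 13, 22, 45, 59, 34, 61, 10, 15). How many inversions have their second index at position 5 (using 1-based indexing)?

0 such elements

The element at index 5 is 45.
Elements before it: 33, 38, 13, 22
None of them are larger than 45.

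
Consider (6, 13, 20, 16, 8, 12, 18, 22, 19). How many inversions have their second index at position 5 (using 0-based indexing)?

The element at index 5 is 12.
Elements before it: 6, 13, 20, 16, 8
Those larger than 12: 13, 20, 16

3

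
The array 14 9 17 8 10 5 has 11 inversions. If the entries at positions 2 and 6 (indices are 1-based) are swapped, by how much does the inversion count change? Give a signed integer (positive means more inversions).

-3

Positions 2 and 6 hold 9 and 5; after swapping, the array is [14, 5, 17, 8, 10, 9].
For each element, count later entries that are smaller:
14: 4
5: 0
17: 3
8: 0
10: 1
9: 0
Sum: 4 + 0 + 3 + 0 + 1 + 0 = 8
Change: 8 − 11 = -3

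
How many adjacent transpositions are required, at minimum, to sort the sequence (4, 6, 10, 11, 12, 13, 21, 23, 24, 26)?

There are 0 adjacent swaps.

Minimum adjacent swaps = number of inversions (each swap of adjacent out-of-order elements removes one inversion and no swap can remove more).
Count inversions — for each element, later elements that are smaller:
4: none → 0
6: none → 0
10: none → 0
11: none → 0
12: none → 0
13: none → 0
21: none → 0
23: none → 0
24: none → 0
26: none → 0
Total inversions: 0 + 0 + 0 + 0 + 0 + 0 + 0 + 0 + 0 + 0 = 0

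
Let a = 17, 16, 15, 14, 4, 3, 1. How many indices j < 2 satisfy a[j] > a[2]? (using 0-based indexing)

2

The element at index 2 is 15.
Elements before it: 17, 16
Those larger than 15: 17, 16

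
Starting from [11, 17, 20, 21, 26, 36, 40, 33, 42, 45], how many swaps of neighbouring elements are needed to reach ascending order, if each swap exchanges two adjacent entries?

There are 2 adjacent swaps.

The minimum number of adjacent swaps to sort an array equals its inversion count, since every such swap removes exactly one inversion.
Count inversions — for each element, later elements that are smaller:
11: none → 0
17: none → 0
20: none → 0
21: none → 0
26: none → 0
36: 33 → 1
40: 33 → 1
33: none → 0
42: none → 0
45: none → 0
Total inversions: 0 + 0 + 0 + 0 + 0 + 1 + 1 + 0 + 0 + 0 = 2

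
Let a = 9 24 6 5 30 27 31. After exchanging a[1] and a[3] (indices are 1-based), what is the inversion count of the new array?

There are 5 inversions.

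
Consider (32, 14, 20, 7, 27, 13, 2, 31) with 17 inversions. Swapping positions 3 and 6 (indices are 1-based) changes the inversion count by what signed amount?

-1

Positions 3 and 6 hold 20 and 13; after swapping, the array is [32, 14, 13, 7, 27, 20, 2, 31].
Count, for each position, how many later elements it exceeds:
32 → 14, 13, 7, 27, 20, 2, 31 → 7
14 → 13, 7, 2 → 3
13 → 7, 2 → 2
7 → 2 → 1
27 → 20, 2 → 2
20 → 2 → 1
2 → none → 0
31 → none → 0
Sum: 7 + 3 + 2 + 1 + 2 + 1 + 0 + 0 = 16
Change: 16 − 17 = -1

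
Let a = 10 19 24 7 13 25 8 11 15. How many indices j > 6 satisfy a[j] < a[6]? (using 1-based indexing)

3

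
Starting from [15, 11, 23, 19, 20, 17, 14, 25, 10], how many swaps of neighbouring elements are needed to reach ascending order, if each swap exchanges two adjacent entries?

Each adjacent swap fixes exactly one inversion, so the minimum swap count equals the number of inversions.
Count inversions — for each element, later elements that are smaller:
15: 11, 14, 10 → 3
11: 10 → 1
23: 19, 20, 17, 14, 10 → 5
19: 17, 14, 10 → 3
20: 17, 14, 10 → 3
17: 14, 10 → 2
14: 10 → 1
25: 10 → 1
10: none → 0
Total inversions: 3 + 1 + 5 + 3 + 3 + 2 + 1 + 1 + 0 = 19

19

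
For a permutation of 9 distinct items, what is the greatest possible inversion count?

Inversions: 36

The maximum occurs when the array is in strictly decreasing order: every one of the C(9, 2) pairs is inverted.
C(9, 2) = 9·8/2 = 36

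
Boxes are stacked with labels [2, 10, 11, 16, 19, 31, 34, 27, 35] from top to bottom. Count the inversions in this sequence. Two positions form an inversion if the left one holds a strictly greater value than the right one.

Sweep left to right; for each value list the smaller values that follow it:
2 → none → 0
10 → none → 0
11 → none → 0
16 → none → 0
19 → none → 0
31 → 27 → 1
34 → 27 → 1
27 → none → 0
35 → none → 0
Sum: 0 + 0 + 0 + 0 + 0 + 1 + 1 + 0 + 0 = 2

2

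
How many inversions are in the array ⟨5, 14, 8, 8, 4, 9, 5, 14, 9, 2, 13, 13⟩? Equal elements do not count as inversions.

Out-of-order pairs: 26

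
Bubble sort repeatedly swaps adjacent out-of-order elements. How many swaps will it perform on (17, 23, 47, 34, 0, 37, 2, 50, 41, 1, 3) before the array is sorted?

28 swaps

Each adjacent swap fixes exactly one inversion, so the minimum swap count equals the number of inversions.
Count inversions — for each element, later elements that are smaller:
17: 0, 2, 1, 3 → 4
23: 0, 2, 1, 3 → 4
47: 34, 0, 37, 2, 41, 1, 3 → 7
34: 0, 2, 1, 3 → 4
0: none → 0
37: 2, 1, 3 → 3
2: 1 → 1
50: 41, 1, 3 → 3
41: 1, 3 → 2
1: none → 0
3: none → 0
Total inversions: 4 + 4 + 7 + 4 + 0 + 3 + 1 + 3 + 2 + 0 + 0 = 28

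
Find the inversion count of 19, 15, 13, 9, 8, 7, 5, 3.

There are 28 inversions.

Sweep left to right; for each value list the smaller values that follow it:
19: 7
15: 6
13: 5
9: 4
8: 3
7: 2
5: 1
3: 0
Sum: 7 + 6 + 5 + 4 + 3 + 2 + 1 + 0 = 28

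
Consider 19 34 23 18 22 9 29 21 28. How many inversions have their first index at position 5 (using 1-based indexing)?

The element at index 5 is 22.
Elements after it: 9, 29, 21, 28
Those smaller than 22: 9, 21

2 such elements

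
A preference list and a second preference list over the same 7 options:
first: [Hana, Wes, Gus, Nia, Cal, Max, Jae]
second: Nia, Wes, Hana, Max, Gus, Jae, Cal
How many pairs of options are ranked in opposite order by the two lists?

7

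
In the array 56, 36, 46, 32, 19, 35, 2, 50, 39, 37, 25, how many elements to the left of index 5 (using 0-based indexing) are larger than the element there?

3

The element at index 5 is 35.
Elements before it: 56, 36, 46, 32, 19
Those larger than 35: 56, 36, 46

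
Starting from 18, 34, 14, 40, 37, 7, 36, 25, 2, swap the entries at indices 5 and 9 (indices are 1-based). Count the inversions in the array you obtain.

Positions 5 and 9 hold 37 and 2; after swapping, the array is [18, 34, 14, 40, 2, 7, 36, 25, 37].
For each element, count later entries that are smaller:
18 → 14, 2, 7 → 3
34 → 14, 2, 7, 25 → 4
14 → 2, 7 → 2
40 → 2, 7, 36, 25, 37 → 5
2 → none → 0
7 → none → 0
36 → 25 → 1
25 → none → 0
37 → none → 0
Sum: 3 + 4 + 2 + 5 + 0 + 0 + 1 + 0 + 0 = 15

15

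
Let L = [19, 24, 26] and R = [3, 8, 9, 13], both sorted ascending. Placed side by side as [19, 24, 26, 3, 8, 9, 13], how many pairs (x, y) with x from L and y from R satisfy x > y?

Count, for every r in R, how many entries of L exceed r:
r = 3: 19, 24, 26 → 3
r = 8: 19, 24, 26 → 3
r = 9: 19, 24, 26 → 3
r = 13: 19, 24, 26 → 3
Cross-inversions: 3 + 3 + 3 + 3 = 12

Cross-inversions: 12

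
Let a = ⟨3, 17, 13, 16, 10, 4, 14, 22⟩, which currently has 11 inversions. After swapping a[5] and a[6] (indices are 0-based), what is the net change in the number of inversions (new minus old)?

+1

Positions 5 and 6 hold 4 and 14; after swapping, the array is [3, 17, 13, 16, 10, 14, 4, 22].
Element-by-element contributions:
3 → none → 0
17 → 13, 16, 10, 14, 4 → 5
13 → 10, 4 → 2
16 → 10, 14, 4 → 3
10 → 4 → 1
14 → 4 → 1
4 → none → 0
22 → none → 0
Sum: 0 + 5 + 2 + 3 + 1 + 1 + 0 + 0 = 12
Change: 12 − 11 = +1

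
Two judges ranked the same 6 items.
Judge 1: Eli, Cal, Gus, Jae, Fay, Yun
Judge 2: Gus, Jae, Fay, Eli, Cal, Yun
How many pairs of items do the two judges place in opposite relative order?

6

Assign each item its position (1..6) in the first ordering, then rewrite the second ordering as that position sequence:
positions: Eli→1, Cal→2, Gus→3, Jae→4, Fay→5, Yun→6
second ordering as positions: [3, 4, 5, 1, 2, 6]
Discordant pairs = inversions in this position sequence.
3: 1, 2 → 2
4: 1, 2 → 2
5: 1, 2 → 2
1: 0
2: 0
6: 0
Total: 2 + 2 + 2 + 0 + 0 + 0 = 6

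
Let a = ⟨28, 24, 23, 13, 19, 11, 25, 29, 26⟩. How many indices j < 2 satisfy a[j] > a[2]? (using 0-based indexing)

The element at index 2 is 23.
Elements before it: 28, 24
Those larger than 23: 28, 24

2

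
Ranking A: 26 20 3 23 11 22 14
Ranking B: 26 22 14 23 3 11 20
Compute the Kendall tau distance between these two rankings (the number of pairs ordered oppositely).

12 discordant pairs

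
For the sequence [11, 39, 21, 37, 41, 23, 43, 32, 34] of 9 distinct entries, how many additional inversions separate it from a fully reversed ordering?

23 inversions short

Maximum inversions for 9 distinct elements is C(9, 2) = 9·8/2 = 36.
Current inversions — for each element, count later smaller elements:
11: 0
39: 5
21: 0
37: 3
41: 3
23: 0
43: 2
32: 0
34: 0
Current total: 0 + 5 + 0 + 3 + 3 + 0 + 2 + 0 + 0 = 13
Shortfall: 36 − 13 = 23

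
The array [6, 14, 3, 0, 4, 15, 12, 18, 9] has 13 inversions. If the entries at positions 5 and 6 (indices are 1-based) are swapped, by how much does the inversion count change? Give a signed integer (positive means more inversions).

+1

Positions 5 and 6 hold 4 and 15; after swapping, the array is [6, 14, 3, 0, 15, 4, 12, 18, 9].
For each element, count later entries that are smaller:
6 → 3, 0, 4 → 3
14 → 3, 0, 4, 12, 9 → 5
3 → 0 → 1
0 → none → 0
15 → 4, 12, 9 → 3
4 → none → 0
12 → 9 → 1
18 → 9 → 1
9 → none → 0
Sum: 3 + 5 + 1 + 0 + 3 + 0 + 1 + 1 + 0 = 14
Change: 14 − 13 = +1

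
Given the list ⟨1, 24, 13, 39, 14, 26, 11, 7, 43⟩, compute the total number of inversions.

For each element, count later entries that are smaller:
1 → none → 0
24 → 13, 14, 11, 7 → 4
13 → 11, 7 → 2
39 → 14, 26, 11, 7 → 4
14 → 11, 7 → 2
26 → 11, 7 → 2
11 → 7 → 1
7 → none → 0
43 → none → 0
Sum: 0 + 4 + 2 + 4 + 2 + 2 + 1 + 0 + 0 = 15

Inversions: 15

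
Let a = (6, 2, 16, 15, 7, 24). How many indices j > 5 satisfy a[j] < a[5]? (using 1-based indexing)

0

The element at index 5 is 7.
Elements after it: 24
None of them are smaller than 7.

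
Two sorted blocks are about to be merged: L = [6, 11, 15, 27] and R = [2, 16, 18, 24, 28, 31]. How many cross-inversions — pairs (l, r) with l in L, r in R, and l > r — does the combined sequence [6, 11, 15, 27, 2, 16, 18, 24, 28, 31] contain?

Take each right-half value and tally the left-half values above it:
r = 2: 6, 11, 15, 27 → 4
r = 16: 27 → 1
r = 18: 27 → 1
r = 24: 27 → 1
r = 28: none → 0
r = 31: none → 0
Cross-inversions: 4 + 1 + 1 + 1 + 0 + 0 = 7

7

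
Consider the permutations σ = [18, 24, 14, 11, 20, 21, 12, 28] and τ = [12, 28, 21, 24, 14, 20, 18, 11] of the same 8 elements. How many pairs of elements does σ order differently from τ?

Assign each item its position (1..8) in the first ordering, then rewrite the second ordering as that position sequence:
positions: 18→1, 24→2, 14→3, 11→4, 20→5, 21→6, 12→7, 28→8
second ordering as positions: [7, 8, 6, 2, 3, 5, 1, 4]
Discordant pairs = inversions in this position sequence.
7: 6, 2, 3, 5, 1, 4 → 6
8: 6, 2, 3, 5, 1, 4 → 6
6: 2, 3, 5, 1, 4 → 5
2: 1 → 1
3: 1 → 1
5: 1, 4 → 2
1: 0
4: 0
Total: 6 + 6 + 5 + 1 + 1 + 2 + 0 + 0 = 21

21 discordant pairs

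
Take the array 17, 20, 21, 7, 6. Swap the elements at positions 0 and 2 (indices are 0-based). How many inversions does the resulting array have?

10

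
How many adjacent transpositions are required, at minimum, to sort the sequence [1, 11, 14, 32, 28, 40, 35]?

2

Each adjacent swap fixes exactly one inversion, so the minimum swap count equals the number of inversions.
Count inversions — for each element, later elements that are smaller:
1: none → 0
11: none → 0
14: none → 0
32: 28 → 1
28: none → 0
40: 35 → 1
35: none → 0
Total inversions: 0 + 0 + 0 + 1 + 0 + 1 + 0 = 2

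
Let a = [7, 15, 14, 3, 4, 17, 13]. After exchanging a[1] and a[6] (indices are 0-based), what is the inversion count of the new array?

Positions 1 and 6 hold 15 and 13; after swapping, the array is [7, 13, 14, 3, 4, 17, 15].
Element-by-element contributions:
7 → 3, 4 → 2
13 → 3, 4 → 2
14 → 3, 4 → 2
3 → none → 0
4 → none → 0
17 → 15 → 1
15 → none → 0
Sum: 2 + 2 + 2 + 0 + 0 + 1 + 0 = 7

7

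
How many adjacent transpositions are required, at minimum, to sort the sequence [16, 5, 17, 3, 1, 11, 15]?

The minimum number of adjacent swaps to sort an array equals its inversion count, since every such swap removes exactly one inversion.
Count inversions — for each element, later elements that are smaller:
16: 5, 3, 1, 11, 15 → 5
5: 3, 1 → 2
17: 3, 1, 11, 15 → 4
3: 1 → 1
1: none → 0
11: none → 0
15: none → 0
Total inversions: 5 + 2 + 4 + 1 + 0 + 0 + 0 = 12

12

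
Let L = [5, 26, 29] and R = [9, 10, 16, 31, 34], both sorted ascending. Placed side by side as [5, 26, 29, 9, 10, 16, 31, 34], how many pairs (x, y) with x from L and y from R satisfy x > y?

Count, for every r in R, how many entries of L exceed r:
r = 9: 26, 29 → 2
r = 10: 26, 29 → 2
r = 16: 26, 29 → 2
r = 31: none → 0
r = 34: none → 0
Cross-inversions: 2 + 2 + 2 + 0 + 0 = 6

6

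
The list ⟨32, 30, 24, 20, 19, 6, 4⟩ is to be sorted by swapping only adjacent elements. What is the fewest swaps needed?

Adjacent swaps: 21

Minimum adjacent swaps = number of inversions (each swap of adjacent out-of-order elements removes one inversion and no swap can remove more).
Count inversions — for each element, later elements that are smaller:
32: 30, 24, 20, 19, 6, 4 → 6
30: 24, 20, 19, 6, 4 → 5
24: 20, 19, 6, 4 → 4
20: 19, 6, 4 → 3
19: 6, 4 → 2
6: 4 → 1
4: none → 0
Total inversions: 6 + 5 + 4 + 3 + 2 + 1 + 0 = 21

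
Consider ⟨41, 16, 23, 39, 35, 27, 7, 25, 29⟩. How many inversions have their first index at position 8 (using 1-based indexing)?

0 such elements

The element at index 8 is 25.
Elements after it: 29
None of them are smaller than 25.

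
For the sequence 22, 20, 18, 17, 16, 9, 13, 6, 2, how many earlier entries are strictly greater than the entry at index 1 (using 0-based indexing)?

1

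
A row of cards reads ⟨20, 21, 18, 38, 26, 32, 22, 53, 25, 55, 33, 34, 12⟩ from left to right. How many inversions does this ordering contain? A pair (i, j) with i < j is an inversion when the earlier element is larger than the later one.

Element-by-element contributions:
20: 2
21: 2
18: 1
38: 7
26: 3
32: 3
22: 1
53: 4
25: 1
55: 3
33: 1
34: 1
12: 0
Sum: 2 + 2 + 1 + 7 + 3 + 3 + 1 + 4 + 1 + 3 + 1 + 1 + 0 = 29

29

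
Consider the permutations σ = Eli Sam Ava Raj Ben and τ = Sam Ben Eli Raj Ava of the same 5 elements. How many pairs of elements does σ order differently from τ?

Assign each item its position (1..5) in the first ordering, then rewrite the second ordering as that position sequence:
positions: Eli→1, Sam→2, Ava→3, Raj→4, Ben→5
second ordering as positions: [2, 5, 1, 4, 3]
Discordant pairs = inversions in this position sequence.
2: 1 → 1
5: 1, 4, 3 → 3
1: 0
4: 3 → 1
3: 0
Total: 1 + 3 + 0 + 1 + 0 = 5

5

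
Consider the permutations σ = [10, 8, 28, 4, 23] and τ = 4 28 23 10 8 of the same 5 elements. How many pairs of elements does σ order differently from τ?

Assign each item its position (1..5) in the first ordering, then rewrite the second ordering as that position sequence:
positions: 10→1, 8→2, 28→3, 4→4, 23→5
second ordering as positions: [4, 3, 5, 1, 2]
Discordant pairs = inversions in this position sequence.
4: 3, 1, 2 → 3
3: 1, 2 → 2
5: 1, 2 → 2
1: 0
2: 0
Total: 3 + 2 + 2 + 0 + 0 = 7

7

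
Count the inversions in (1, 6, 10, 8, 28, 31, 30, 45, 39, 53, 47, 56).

Sweep left to right; for each value list the smaller values that follow it:
1: 0
6: 0
10: 1
8: 0
28: 0
31: 1
30: 0
45: 1
39: 0
53: 1
47: 0
56: 0
Sum: 0 + 0 + 1 + 0 + 0 + 1 + 0 + 1 + 0 + 1 + 0 + 0 = 4

4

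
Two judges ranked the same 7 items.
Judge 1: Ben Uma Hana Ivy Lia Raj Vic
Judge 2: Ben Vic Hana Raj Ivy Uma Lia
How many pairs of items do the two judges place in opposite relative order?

Assign each item its position (1..7) in the first ordering, then rewrite the second ordering as that position sequence:
positions: Ben→1, Uma→2, Hana→3, Ivy→4, Lia→5, Raj→6, Vic→7
second ordering as positions: [1, 7, 3, 6, 4, 2, 5]
Discordant pairs = inversions in this position sequence.
1: 0
7: 3, 6, 4, 2, 5 → 5
3: 2 → 1
6: 4, 2, 5 → 3
4: 2 → 1
2: 0
5: 0
Total: 0 + 5 + 1 + 3 + 1 + 0 + 0 = 10

10 discordant pairs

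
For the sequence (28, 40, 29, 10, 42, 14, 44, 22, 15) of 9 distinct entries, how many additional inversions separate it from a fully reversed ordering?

17 inversions short

Maximum inversions for 9 distinct elements is C(9, 2) = 9·8/2 = 36.
Current inversions — for each element, count later smaller elements:
28: 4
40: 5
29: 4
10: 0
42: 3
14: 0
44: 2
22: 1
15: 0
Current total: 4 + 5 + 4 + 0 + 3 + 0 + 2 + 1 + 0 = 19
Shortfall: 36 − 19 = 17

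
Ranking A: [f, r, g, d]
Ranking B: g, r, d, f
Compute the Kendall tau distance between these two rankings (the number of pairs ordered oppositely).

4 discordant pairs

Assign each item its position (1..4) in the first ordering, then rewrite the second ordering as that position sequence:
positions: f→1, r→2, g→3, d→4
second ordering as positions: [3, 2, 4, 1]
Discordant pairs = inversions in this position sequence.
3: 2, 1 → 2
2: 1 → 1
4: 1 → 1
1: 0
Total: 2 + 1 + 1 + 0 = 4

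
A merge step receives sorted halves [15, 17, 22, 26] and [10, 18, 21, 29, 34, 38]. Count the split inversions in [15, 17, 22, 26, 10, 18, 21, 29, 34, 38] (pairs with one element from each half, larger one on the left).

Split inversions: 8

For each element r of the right run, count left-run elements greater than r:
r = 10: 15, 17, 22, 26 → 4
r = 18: 22, 26 → 2
r = 21: 22, 26 → 2
r = 29: none → 0
r = 34: none → 0
r = 38: none → 0
Cross-inversions: 4 + 2 + 2 + 0 + 0 + 0 = 8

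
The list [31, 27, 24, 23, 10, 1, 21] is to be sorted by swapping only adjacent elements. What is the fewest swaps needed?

19

The minimum number of adjacent swaps to sort an array equals its inversion count, since every such swap removes exactly one inversion.
Count inversions — for each element, later elements that are smaller:
31: 27, 24, 23, 10, 1, 21 → 6
27: 24, 23, 10, 1, 21 → 5
24: 23, 10, 1, 21 → 4
23: 10, 1, 21 → 3
10: 1 → 1
1: none → 0
21: none → 0
Total inversions: 6 + 5 + 4 + 3 + 1 + 0 + 0 = 19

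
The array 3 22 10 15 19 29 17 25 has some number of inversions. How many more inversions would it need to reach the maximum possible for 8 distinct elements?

21 inversions short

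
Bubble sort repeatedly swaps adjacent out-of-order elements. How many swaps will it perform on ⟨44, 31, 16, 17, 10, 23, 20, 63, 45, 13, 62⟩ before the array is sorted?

Minimum adjacent swaps = number of inversions (each swap of adjacent out-of-order elements removes one inversion and no swap can remove more).
Count inversions — for each element, later elements that are smaller:
44: 31, 16, 17, 10, 23, 20, 13 → 7
31: 16, 17, 10, 23, 20, 13 → 6
16: 10, 13 → 2
17: 10, 13 → 2
10: none → 0
23: 20, 13 → 2
20: 13 → 1
63: 45, 13, 62 → 3
45: 13 → 1
13: none → 0
62: none → 0
Total inversions: 7 + 6 + 2 + 2 + 0 + 2 + 1 + 3 + 1 + 0 + 0 = 24

Adjacent swaps: 24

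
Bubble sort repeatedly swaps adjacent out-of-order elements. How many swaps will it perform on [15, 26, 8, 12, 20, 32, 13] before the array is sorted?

The minimum number of adjacent swaps to sort an array equals its inversion count, since every such swap removes exactly one inversion.
Count inversions — for each element, later elements that are smaller:
15: 8, 12, 13 → 3
26: 8, 12, 20, 13 → 4
8: none → 0
12: none → 0
20: 13 → 1
32: 13 → 1
13: none → 0
Total inversions: 3 + 4 + 0 + 0 + 1 + 1 + 0 = 9

9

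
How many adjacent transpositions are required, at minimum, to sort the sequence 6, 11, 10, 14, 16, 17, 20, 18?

Minimum adjacent swaps = number of inversions (each swap of adjacent out-of-order elements removes one inversion and no swap can remove more).
Count inversions — for each element, later elements that are smaller:
6: none → 0
11: 10 → 1
10: none → 0
14: none → 0
16: none → 0
17: none → 0
20: 18 → 1
18: none → 0
Total inversions: 0 + 1 + 0 + 0 + 0 + 0 + 1 + 0 = 2

2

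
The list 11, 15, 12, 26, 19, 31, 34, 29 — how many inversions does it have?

Count, for each position, how many later elements it exceeds:
11 → none → 0
15 → 12 → 1
12 → none → 0
26 → 19 → 1
19 → none → 0
31 → 29 → 1
34 → 29 → 1
29 → none → 0
Sum: 0 + 1 + 0 + 1 + 0 + 1 + 1 + 0 = 4

Inversions: 4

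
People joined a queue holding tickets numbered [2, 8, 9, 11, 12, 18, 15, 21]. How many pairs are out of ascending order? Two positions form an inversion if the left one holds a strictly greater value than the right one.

There is 1 inversion.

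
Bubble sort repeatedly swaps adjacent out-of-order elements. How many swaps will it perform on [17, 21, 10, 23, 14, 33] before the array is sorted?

Each adjacent swap fixes exactly one inversion, so the minimum swap count equals the number of inversions.
Count inversions — for each element, later elements that are smaller:
17: 10, 14 → 2
21: 10, 14 → 2
10: none → 0
23: 14 → 1
14: none → 0
33: none → 0
Total inversions: 2 + 2 + 0 + 1 + 0 + 0 = 5

5 swaps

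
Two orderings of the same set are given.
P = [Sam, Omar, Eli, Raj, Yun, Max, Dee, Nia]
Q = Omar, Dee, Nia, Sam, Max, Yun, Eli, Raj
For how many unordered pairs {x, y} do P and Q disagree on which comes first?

16

Assign each item its position (1..8) in the first ordering, then rewrite the second ordering as that position sequence:
positions: Sam→1, Omar→2, Eli→3, Raj→4, Yun→5, Max→6, Dee→7, Nia→8
second ordering as positions: [2, 7, 8, 1, 6, 5, 3, 4]
Discordant pairs = inversions in this position sequence.
2: 1 → 1
7: 1, 6, 5, 3, 4 → 5
8: 1, 6, 5, 3, 4 → 5
1: 0
6: 5, 3, 4 → 3
5: 3, 4 → 2
3: 0
4: 0
Total: 1 + 5 + 5 + 0 + 3 + 2 + 0 + 0 = 16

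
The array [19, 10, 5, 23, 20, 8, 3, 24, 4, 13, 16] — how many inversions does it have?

29 out-of-order pairs

Count, for each position, how many later elements it exceeds:
19: 7
10: 4
5: 2
23: 6
20: 5
8: 2
3: 0
24: 3
4: 0
13: 0
16: 0
Sum: 7 + 4 + 2 + 6 + 5 + 2 + 0 + 3 + 0 + 0 + 0 = 29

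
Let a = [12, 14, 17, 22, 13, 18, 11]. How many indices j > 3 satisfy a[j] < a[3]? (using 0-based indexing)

3

The element at index 3 is 22.
Elements after it: 13, 18, 11
Those smaller than 22: 13, 18, 11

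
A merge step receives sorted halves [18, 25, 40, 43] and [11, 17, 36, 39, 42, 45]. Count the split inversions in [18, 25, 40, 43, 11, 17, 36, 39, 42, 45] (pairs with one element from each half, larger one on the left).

13

Count, for every r in R, how many entries of L exceed r:
r = 11: 18, 25, 40, 43 → 4
r = 17: 18, 25, 40, 43 → 4
r = 36: 40, 43 → 2
r = 39: 40, 43 → 2
r = 42: 43 → 1
r = 45: none → 0
Cross-inversions: 4 + 4 + 2 + 2 + 1 + 0 = 13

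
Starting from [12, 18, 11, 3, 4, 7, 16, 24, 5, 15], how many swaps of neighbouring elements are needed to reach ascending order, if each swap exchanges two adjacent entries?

21

Each adjacent swap fixes exactly one inversion, so the minimum swap count equals the number of inversions.
Count inversions — for each element, later elements that are smaller:
12: 11, 3, 4, 7, 5 → 5
18: 11, 3, 4, 7, 16, 5, 15 → 7
11: 3, 4, 7, 5 → 4
3: none → 0
4: none → 0
7: 5 → 1
16: 5, 15 → 2
24: 5, 15 → 2
5: none → 0
15: none → 0
Total inversions: 5 + 7 + 4 + 0 + 0 + 1 + 2 + 2 + 0 + 0 = 21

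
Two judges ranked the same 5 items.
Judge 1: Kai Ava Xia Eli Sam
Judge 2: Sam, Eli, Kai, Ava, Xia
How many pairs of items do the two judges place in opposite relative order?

Assign each item its position (1..5) in the first ordering, then rewrite the second ordering as that position sequence:
positions: Kai→1, Ava→2, Xia→3, Eli→4, Sam→5
second ordering as positions: [5, 4, 1, 2, 3]
Discordant pairs = inversions in this position sequence.
5: 4, 1, 2, 3 → 4
4: 1, 2, 3 → 3
1: 0
2: 0
3: 0
Total: 4 + 3 + 0 + 0 + 0 = 7

7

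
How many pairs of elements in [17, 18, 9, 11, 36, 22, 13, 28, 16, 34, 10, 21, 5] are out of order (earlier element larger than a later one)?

Inversions: 41

For each element, count later entries that are smaller:
17: 6
18: 6
9: 1
11: 2
36: 8
22: 5
13: 2
28: 4
16: 2
34: 3
10: 1
21: 1
5: 0
Sum: 6 + 6 + 1 + 2 + 8 + 5 + 2 + 4 + 2 + 3 + 1 + 1 + 0 = 41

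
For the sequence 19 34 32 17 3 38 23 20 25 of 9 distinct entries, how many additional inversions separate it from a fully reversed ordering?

Maximum inversions for 9 distinct elements is C(9, 2) = 9·8/2 = 36.
Current inversions — for each element, count later smaller elements:
19: 2
34: 6
32: 5
17: 1
3: 0
38: 3
23: 1
20: 0
25: 0
Current total: 2 + 6 + 5 + 1 + 0 + 3 + 1 + 0 + 0 = 18
Shortfall: 36 − 18 = 18

18 inversions short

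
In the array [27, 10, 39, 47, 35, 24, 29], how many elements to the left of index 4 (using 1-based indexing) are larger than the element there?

0

The element at index 4 is 47.
Elements before it: 27, 10, 39
None of them are larger than 47.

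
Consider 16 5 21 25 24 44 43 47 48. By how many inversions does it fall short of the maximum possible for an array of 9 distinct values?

Maximum inversions for 9 distinct elements is C(9, 2) = 9·8/2 = 36.
Current inversions — for each element, count later smaller elements:
16: 1
5: 0
21: 0
25: 1
24: 0
44: 1
43: 0
47: 0
48: 0
Current total: 1 + 0 + 0 + 1 + 0 + 1 + 0 + 0 + 0 = 3
Shortfall: 36 − 3 = 33

33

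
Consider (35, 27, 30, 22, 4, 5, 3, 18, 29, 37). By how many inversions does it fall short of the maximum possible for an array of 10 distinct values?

20 inversions short

Maximum inversions for 10 distinct elements is C(10, 2) = 10·9/2 = 45.
Current inversions — for each element, count later smaller elements:
35: 8
27: 5
30: 6
22: 4
4: 1
5: 1
3: 0
18: 0
29: 0
37: 0
Current total: 8 + 5 + 6 + 4 + 1 + 1 + 0 + 0 + 0 + 0 = 25
Shortfall: 45 − 25 = 20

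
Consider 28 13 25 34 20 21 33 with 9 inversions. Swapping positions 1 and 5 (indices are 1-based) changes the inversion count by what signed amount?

Positions 1 and 5 hold 28 and 20; after swapping, the array is [20, 13, 25, 34, 28, 21, 33].
Element-by-element contributions:
20 → 13 → 1
13 → none → 0
25 → 21 → 1
34 → 28, 21, 33 → 3
28 → 21 → 1
21 → none → 0
33 → none → 0
Sum: 1 + 0 + 1 + 3 + 1 + 0 + 0 = 6
Change: 6 − 9 = -3

-3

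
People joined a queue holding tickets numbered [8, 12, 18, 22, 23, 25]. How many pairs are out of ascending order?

There are 0 out-of-order pairs.

Sweep left to right; for each value list the smaller values that follow it:
8: 0
12: 0
18: 0
22: 0
23: 0
25: 0
Sum: 0 + 0 + 0 + 0 + 0 + 0 = 0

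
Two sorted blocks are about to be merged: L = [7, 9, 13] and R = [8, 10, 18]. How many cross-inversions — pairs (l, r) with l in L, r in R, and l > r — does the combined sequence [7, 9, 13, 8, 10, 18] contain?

Take each right-half value and tally the left-half values above it:
r = 8: 9, 13 → 2
r = 10: 13 → 1
r = 18: none → 0
Cross-inversions: 2 + 1 + 0 = 3

There are 3 cross-inversions.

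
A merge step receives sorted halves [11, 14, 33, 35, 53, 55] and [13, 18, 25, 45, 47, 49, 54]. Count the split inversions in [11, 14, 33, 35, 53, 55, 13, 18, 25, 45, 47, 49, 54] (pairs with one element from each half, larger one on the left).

20 cross-inversions

For each element r of the right run, count left-run elements greater than r:
r = 13: 14, 33, 35, 53, 55 → 5
r = 18: 33, 35, 53, 55 → 4
r = 25: 33, 35, 53, 55 → 4
r = 45: 53, 55 → 2
r = 47: 53, 55 → 2
r = 49: 53, 55 → 2
r = 54: 55 → 1
Cross-inversions: 5 + 4 + 4 + 2 + 2 + 2 + 1 = 20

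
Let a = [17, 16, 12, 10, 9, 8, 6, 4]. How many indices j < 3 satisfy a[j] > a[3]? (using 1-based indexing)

2

The element at index 3 is 12.
Elements before it: 17, 16
Those larger than 12: 17, 16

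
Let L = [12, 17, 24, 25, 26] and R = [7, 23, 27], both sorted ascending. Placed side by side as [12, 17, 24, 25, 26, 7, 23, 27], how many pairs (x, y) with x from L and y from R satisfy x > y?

8 split inversions

Take each right-half value and tally the left-half values above it:
r = 7: 12, 17, 24, 25, 26 → 5
r = 23: 24, 25, 26 → 3
r = 27: none → 0
Cross-inversions: 5 + 3 + 0 = 8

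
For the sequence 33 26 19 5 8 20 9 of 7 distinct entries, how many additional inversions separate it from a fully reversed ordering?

6

Maximum inversions for 7 distinct elements is C(7, 2) = 7·6/2 = 21.
Current inversions — for each element, count later smaller elements:
33: 6
26: 5
19: 3
5: 0
8: 0
20: 1
9: 0
Current total: 6 + 5 + 3 + 0 + 0 + 1 + 0 = 15
Shortfall: 21 − 15 = 6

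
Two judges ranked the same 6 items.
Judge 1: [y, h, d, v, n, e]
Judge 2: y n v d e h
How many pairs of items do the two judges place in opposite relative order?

7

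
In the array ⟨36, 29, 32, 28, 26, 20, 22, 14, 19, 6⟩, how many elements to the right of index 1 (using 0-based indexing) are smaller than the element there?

7

The element at index 1 is 29.
Elements after it: 32, 28, 26, 20, 22, 14, 19, 6
Those smaller than 29: 28, 26, 20, 22, 14, 19, 6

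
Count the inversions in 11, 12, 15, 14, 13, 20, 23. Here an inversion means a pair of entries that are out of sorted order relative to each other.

Out-of-order index pairs (0-indexed):
(2,3): 15 > 14
(2,4): 15 > 13
(3,4): 14 > 13
That's 3 pairs.

3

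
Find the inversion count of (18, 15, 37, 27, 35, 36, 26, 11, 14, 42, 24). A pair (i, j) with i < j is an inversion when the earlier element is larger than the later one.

Element-by-element contributions:
18 → 15, 11, 14 → 3
15 → 11, 14 → 2
37 → 27, 35, 36, 26, 11, 14, 24 → 7
27 → 26, 11, 14, 24 → 4
35 → 26, 11, 14, 24 → 4
36 → 26, 11, 14, 24 → 4
26 → 11, 14, 24 → 3
11 → none → 0
14 → none → 0
42 → 24 → 1
24 → none → 0
Sum: 3 + 2 + 7 + 4 + 4 + 4 + 3 + 0 + 0 + 1 + 0 = 28

28 out-of-order pairs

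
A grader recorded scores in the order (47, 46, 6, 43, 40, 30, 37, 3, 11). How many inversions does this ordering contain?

Element-by-element contributions:
47 → 46, 6, 43, 40, 30, 37, 3, 11 → 8
46 → 6, 43, 40, 30, 37, 3, 11 → 7
6 → 3 → 1
43 → 40, 30, 37, 3, 11 → 5
40 → 30, 37, 3, 11 → 4
30 → 3, 11 → 2
37 → 3, 11 → 2
3 → none → 0
11 → none → 0
Sum: 8 + 7 + 1 + 5 + 4 + 2 + 2 + 0 + 0 = 29

There are 29 out-of-order pairs.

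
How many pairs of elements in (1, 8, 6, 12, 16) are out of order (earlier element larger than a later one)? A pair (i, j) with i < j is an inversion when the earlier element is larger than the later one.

Out-of-order index pairs (1-indexed):
(2,3): 8 > 6
That's 1 pair.

1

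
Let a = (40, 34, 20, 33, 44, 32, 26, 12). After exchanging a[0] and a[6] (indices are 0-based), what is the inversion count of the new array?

14

Positions 0 and 6 hold 40 and 26; after swapping, the array is [26, 34, 20, 33, 44, 32, 40, 12].
Element-by-element contributions:
26 → 20, 12 → 2
34 → 20, 33, 32, 12 → 4
20 → 12 → 1
33 → 32, 12 → 2
44 → 32, 40, 12 → 3
32 → 12 → 1
40 → 12 → 1
12 → none → 0
Sum: 2 + 4 + 1 + 2 + 3 + 1 + 1 + 0 = 14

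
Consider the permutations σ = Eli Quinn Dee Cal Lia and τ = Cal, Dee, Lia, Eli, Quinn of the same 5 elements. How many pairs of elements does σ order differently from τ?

Discordant pairs: 7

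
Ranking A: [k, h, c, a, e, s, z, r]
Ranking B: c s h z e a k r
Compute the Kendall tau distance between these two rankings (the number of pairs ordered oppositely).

13

Assign each item its position (1..8) in the first ordering, then rewrite the second ordering as that position sequence:
positions: k→1, h→2, c→3, a→4, e→5, s→6, z→7, r→8
second ordering as positions: [3, 6, 2, 7, 5, 4, 1, 8]
Discordant pairs = inversions in this position sequence.
3: 2, 1 → 2
6: 2, 5, 4, 1 → 4
2: 1 → 1
7: 5, 4, 1 → 3
5: 4, 1 → 2
4: 1 → 1
1: 0
8: 0
Total: 2 + 4 + 1 + 3 + 2 + 1 + 0 + 0 = 13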